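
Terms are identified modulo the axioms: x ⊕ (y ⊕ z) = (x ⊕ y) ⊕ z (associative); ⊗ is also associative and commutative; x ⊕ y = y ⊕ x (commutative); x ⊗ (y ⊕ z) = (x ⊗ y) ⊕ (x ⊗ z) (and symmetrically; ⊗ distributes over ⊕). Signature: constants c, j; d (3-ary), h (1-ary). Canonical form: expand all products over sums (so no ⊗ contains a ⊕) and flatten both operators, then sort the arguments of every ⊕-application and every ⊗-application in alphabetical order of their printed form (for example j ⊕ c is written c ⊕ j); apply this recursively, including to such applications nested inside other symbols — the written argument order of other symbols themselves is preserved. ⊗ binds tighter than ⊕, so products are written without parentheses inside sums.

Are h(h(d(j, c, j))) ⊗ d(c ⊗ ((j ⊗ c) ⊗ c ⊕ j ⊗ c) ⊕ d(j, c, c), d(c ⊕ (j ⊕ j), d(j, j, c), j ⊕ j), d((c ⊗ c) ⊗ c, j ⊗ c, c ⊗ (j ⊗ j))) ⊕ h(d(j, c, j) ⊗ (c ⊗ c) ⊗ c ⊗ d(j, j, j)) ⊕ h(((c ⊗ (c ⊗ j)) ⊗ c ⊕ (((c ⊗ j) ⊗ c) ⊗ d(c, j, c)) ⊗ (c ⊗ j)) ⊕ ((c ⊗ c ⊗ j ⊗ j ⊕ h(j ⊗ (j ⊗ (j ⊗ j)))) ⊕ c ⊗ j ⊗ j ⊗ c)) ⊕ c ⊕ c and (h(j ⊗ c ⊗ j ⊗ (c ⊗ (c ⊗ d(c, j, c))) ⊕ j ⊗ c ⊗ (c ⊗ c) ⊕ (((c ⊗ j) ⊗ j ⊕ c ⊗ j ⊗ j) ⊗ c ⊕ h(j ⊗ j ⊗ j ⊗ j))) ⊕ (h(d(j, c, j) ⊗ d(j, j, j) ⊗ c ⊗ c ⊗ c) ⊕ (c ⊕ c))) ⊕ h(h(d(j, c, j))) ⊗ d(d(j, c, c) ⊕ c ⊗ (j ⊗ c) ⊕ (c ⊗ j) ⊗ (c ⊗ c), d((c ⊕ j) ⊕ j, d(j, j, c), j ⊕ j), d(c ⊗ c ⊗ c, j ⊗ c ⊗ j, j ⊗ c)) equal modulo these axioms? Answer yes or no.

Left:  h(h(d(j, c, j))) ⊗ d(c ⊗ ((j ⊗ c) ⊗ c ⊕ j ⊗ c) ⊕ d(j, c, c), d(c ⊕ (j ⊕ j), d(j, j, c), j ⊕ j), d((c ⊗ c) ⊗ c, j ⊗ c, c ⊗ (j ⊗ j))) ⊕ h(d(j, c, j) ⊗ (c ⊗ c) ⊗ c ⊗ d(j, j, j)) ⊕ h(((c ⊗ (c ⊗ j)) ⊗ c ⊕ (((c ⊗ j) ⊗ c) ⊗ d(c, j, c)) ⊗ (c ⊗ j)) ⊕ ((c ⊗ c ⊗ j ⊗ j ⊕ h(j ⊗ (j ⊗ (j ⊗ j)))) ⊕ c ⊗ j ⊗ j ⊗ c)) ⊕ c ⊕ c
  Distribute:  d(c ⊗ c ⊗ c ⊗ j ⊕ c ⊗ c ⊗ j ⊕ d(j, c, c), d(c ⊕ j ⊕ j, d(j, j, c), j ⊕ j), d(c ⊗ c ⊗ c, c ⊗ j, c ⊗ j ⊗ j)) ⊗ h(h(d(j, c, j))) ⊕ h(c ⊗ c ⊗ c ⊗ d(j, c, j) ⊗ d(j, j, j)) ⊕ h(c ⊗ c ⊗ c ⊗ d(c, j, c) ⊗ j ⊗ j ⊕ c ⊗ c ⊗ c ⊗ j ⊕ c ⊗ c ⊗ j ⊗ j ⊕ c ⊗ c ⊗ j ⊗ j ⊕ h(j ⊗ j ⊗ j ⊗ j)) ⊕ c ⊕ c
  Sort arguments:  c ⊕ c ⊕ d(c ⊗ c ⊗ c ⊗ j ⊕ c ⊗ c ⊗ j ⊕ d(j, c, c), d(c ⊕ j ⊕ j, d(j, j, c), j ⊕ j), d(c ⊗ c ⊗ c, c ⊗ j, c ⊗ j ⊗ j)) ⊗ h(h(d(j, c, j))) ⊕ h(c ⊗ c ⊗ c ⊗ d(c, j, c) ⊗ j ⊗ j ⊕ c ⊗ c ⊗ c ⊗ j ⊕ c ⊗ c ⊗ j ⊗ j ⊕ c ⊗ c ⊗ j ⊗ j ⊕ h(j ⊗ j ⊗ j ⊗ j)) ⊕ h(c ⊗ c ⊗ c ⊗ d(j, c, j) ⊗ d(j, j, j))
Right:  (h(j ⊗ c ⊗ j ⊗ (c ⊗ (c ⊗ d(c, j, c))) ⊕ j ⊗ c ⊗ (c ⊗ c) ⊕ (((c ⊗ j) ⊗ j ⊕ c ⊗ j ⊗ j) ⊗ c ⊕ h(j ⊗ j ⊗ j ⊗ j))) ⊕ (h(d(j, c, j) ⊗ d(j, j, j) ⊗ c ⊗ c ⊗ c) ⊕ (c ⊕ c))) ⊕ h(h(d(j, c, j))) ⊗ d(d(j, c, c) ⊕ c ⊗ (j ⊗ c) ⊕ (c ⊗ j) ⊗ (c ⊗ c), d((c ⊕ j) ⊕ j, d(j, j, c), j ⊕ j), d(c ⊗ c ⊗ c, j ⊗ c ⊗ j, j ⊗ c))
  Expand products over sums:  h(c ⊗ c ⊗ c ⊗ d(c, j, c) ⊗ j ⊗ j ⊕ c ⊗ c ⊗ c ⊗ j ⊕ c ⊗ c ⊗ j ⊗ j ⊕ c ⊗ c ⊗ j ⊗ j ⊕ h(j ⊗ j ⊗ j ⊗ j)) ⊕ h(c ⊗ c ⊗ c ⊗ d(j, c, j) ⊗ d(j, j, j)) ⊕ c ⊕ c ⊕ d(c ⊗ c ⊗ c ⊗ j ⊕ c ⊗ c ⊗ j ⊕ d(j, c, c), d(c ⊕ j ⊕ j, d(j, j, c), j ⊕ j), d(c ⊗ c ⊗ c, c ⊗ j ⊗ j, c ⊗ j)) ⊗ h(h(d(j, c, j)))
  Sort arguments:  c ⊕ c ⊕ d(c ⊗ c ⊗ c ⊗ j ⊕ c ⊗ c ⊗ j ⊕ d(j, c, c), d(c ⊕ j ⊕ j, d(j, j, c), j ⊕ j), d(c ⊗ c ⊗ c, c ⊗ j ⊗ j, c ⊗ j)) ⊗ h(h(d(j, c, j))) ⊕ h(c ⊗ c ⊗ c ⊗ d(c, j, c) ⊗ j ⊗ j ⊕ c ⊗ c ⊗ c ⊗ j ⊕ c ⊗ c ⊗ j ⊗ j ⊕ c ⊗ c ⊗ j ⊗ j ⊕ h(j ⊗ j ⊗ j ⊗ j)) ⊕ h(c ⊗ c ⊗ c ⊗ d(j, c, j) ⊗ d(j, j, j))

Answer: no — c ⊕ c ⊕ d(c ⊗ c ⊗ c ⊗ j ⊕ c ⊗ c ⊗ j ⊕ d(j, c, c), d(c ⊕ j ⊕ j, d(j, j, c), j ⊕ j), d(c ⊗ c ⊗ c, c ⊗ j, c ⊗ j ⊗ j)) ⊗ h(h(d(j, c, j))) ⊕ h(c ⊗ c ⊗ c ⊗ d(c, j, c) ⊗ j ⊗ j ⊕ c ⊗ c ⊗ c ⊗ j ⊕ c ⊗ c ⊗ j ⊗ j ⊕ c ⊗ c ⊗ j ⊗ j ⊕ h(j ⊗ j ⊗ j ⊗ j)) ⊕ h(c ⊗ c ⊗ c ⊗ d(j, c, j) ⊗ d(j, j, j)) vs c ⊕ c ⊕ d(c ⊗ c ⊗ c ⊗ j ⊕ c ⊗ c ⊗ j ⊕ d(j, c, c), d(c ⊕ j ⊕ j, d(j, j, c), j ⊕ j), d(c ⊗ c ⊗ c, c ⊗ j ⊗ j, c ⊗ j)) ⊗ h(h(d(j, c, j))) ⊕ h(c ⊗ c ⊗ c ⊗ d(c, j, c) ⊗ j ⊗ j ⊕ c ⊗ c ⊗ c ⊗ j ⊕ c ⊗ c ⊗ j ⊗ j ⊕ c ⊗ c ⊗ j ⊗ j ⊕ h(j ⊗ j ⊗ j ⊗ j)) ⊕ h(c ⊗ c ⊗ c ⊗ d(j, c, j) ⊗ d(j, j, j))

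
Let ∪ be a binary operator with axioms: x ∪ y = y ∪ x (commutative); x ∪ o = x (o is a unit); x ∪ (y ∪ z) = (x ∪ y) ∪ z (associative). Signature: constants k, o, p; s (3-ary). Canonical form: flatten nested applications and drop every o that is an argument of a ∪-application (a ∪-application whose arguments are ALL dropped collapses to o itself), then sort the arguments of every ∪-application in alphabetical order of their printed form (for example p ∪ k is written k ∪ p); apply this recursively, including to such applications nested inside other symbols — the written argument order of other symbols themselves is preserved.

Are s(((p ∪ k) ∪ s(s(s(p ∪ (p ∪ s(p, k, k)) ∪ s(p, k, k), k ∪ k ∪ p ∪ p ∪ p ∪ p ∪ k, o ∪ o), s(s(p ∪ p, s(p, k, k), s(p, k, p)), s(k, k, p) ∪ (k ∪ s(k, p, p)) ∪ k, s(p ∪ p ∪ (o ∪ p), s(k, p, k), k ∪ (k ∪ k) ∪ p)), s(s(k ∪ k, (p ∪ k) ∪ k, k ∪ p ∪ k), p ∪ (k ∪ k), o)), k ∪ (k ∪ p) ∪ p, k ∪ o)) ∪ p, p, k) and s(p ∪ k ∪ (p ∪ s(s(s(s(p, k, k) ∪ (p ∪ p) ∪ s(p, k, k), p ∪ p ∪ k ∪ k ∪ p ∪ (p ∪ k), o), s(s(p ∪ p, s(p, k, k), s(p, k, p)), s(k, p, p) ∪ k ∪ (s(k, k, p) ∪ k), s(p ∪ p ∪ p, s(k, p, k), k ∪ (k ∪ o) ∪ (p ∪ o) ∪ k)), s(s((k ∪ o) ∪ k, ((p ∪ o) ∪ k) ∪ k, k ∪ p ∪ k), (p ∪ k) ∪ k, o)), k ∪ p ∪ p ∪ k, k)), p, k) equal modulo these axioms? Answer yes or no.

Answer: yes — both canonical forms are s(k ∪ p ∪ p ∪ s(s(s(p ∪ p ∪ s(p, k, k) ∪ s(p, k, k), k ∪ k ∪ k ∪ p ∪ p ∪ p ∪ p, o), s(s(p ∪ p, s(p, k, k), s(p, k, p)), k ∪ k ∪ s(k, k, p) ∪ s(k, p, p), s(p ∪ p ∪ p, s(k, p, k), k ∪ k ∪ k ∪ p)), s(s(k ∪ k, k ∪ k ∪ p, k ∪ k ∪ p), k ∪ k ∪ p, o)), k ∪ k ∪ p ∪ p, k), p, k)

Derivation:
Left:  s(((p ∪ k) ∪ s(s(s(p ∪ (p ∪ s(p, k, k)) ∪ s(p, k, k), k ∪ k ∪ p ∪ p ∪ p ∪ p ∪ k, o ∪ o), s(s(p ∪ p, s(p, k, k), s(p, k, p)), s(k, k, p) ∪ (k ∪ s(k, p, p)) ∪ k, s(p ∪ p ∪ (o ∪ p), s(k, p, k), k ∪ (k ∪ k) ∪ p)), s(s(k ∪ k, (p ∪ k) ∪ k, k ∪ p ∪ k), p ∪ (k ∪ k), o)), k ∪ (k ∪ p) ∪ p, k ∪ o)) ∪ p, p, k)
  Work inside:  ((p ∪ k) ∪ s(s(s(p ∪ (p ∪ s(p, k, k)) ∪ s(p, k, k), k ∪ k ∪ p ∪ p ∪ p ∪ p ∪ k, o ∪ o), s(s(p ∪ p, s(p, k, k), s(p, k, p)), s(k, k, p) ∪ (k ∪ s(k, p, p)) ∪ k, s(p ∪ p ∪ (o ∪ p), s(k, p, k), k ∪ (k ∪ k) ∪ p)), s(s(k ∪ k, (p ∪ k) ∪ k, k ∪ p ∪ k), p ∪ (k ∪ k), o)), k ∪ (k ∪ p) ∪ p, k ∪ o)) ∪ p
  Merge nested applications:  p ∪ k ∪ s(s(s(p ∪ (p ∪ s(p, k, k)) ∪ s(p, k, k), k ∪ k ∪ p ∪ p ∪ p ∪ p ∪ k, o ∪ o), s(s(p ∪ p, s(p, k, k), s(p, k, p)), s(k, k, p) ∪ (k ∪ s(k, p, p)) ∪ k, s(p ∪ p ∪ (o ∪ p), s(k, p, k), k ∪ (k ∪ k) ∪ p)), s(s(k ∪ k, (p ∪ k) ∪ k, k ∪ p ∪ k), p ∪ (k ∪ k), o)), k ∪ (k ∪ p) ∪ p, k ∪ o) ∪ p
  Simplify inside:  s(s(s(p ∪ (p ∪ s(p, k, k)) ∪ s(p, k, k), k ∪ k ∪ p ∪ p ∪ p ∪ p ∪ k, o ∪ o), s(s(p ∪ p, s(p, k, k), s(p, k, p)), s(k, k, p) ∪ (k ∪ s(k, p, p)) ∪ k, s(p ∪ p ∪ (o ∪ p), s(k, p, k), k ∪ (k ∪ k) ∪ p)), s(s(k ∪ k, (p ∪ k) ∪ k, k ∪ p ∪ k), p ∪ (k ∪ k), o)), k ∪ (k ∪ p) ∪ p, k ∪ o)  →  s(s(s(p ∪ p ∪ s(p, k, k) ∪ s(p, k, k), k ∪ k ∪ k ∪ p ∪ p ∪ p ∪ p, o), s(s(p ∪ p, s(p, k, k), s(p, k, p)), k ∪ k ∪ s(k, k, p) ∪ s(k, p, p), s(p ∪ p ∪ p, s(k, p, k), k ∪ k ∪ k ∪ p)), s(s(k ∪ k, k ∪ k ∪ p, k ∪ k ∪ p), k ∪ k ∪ p, o)), k ∪ k ∪ p ∪ p, k)
  Order the arguments:  k ∪ p ∪ p ∪ s(s(s(p ∪ p ∪ s(p, k, k) ∪ s(p, k, k), k ∪ k ∪ k ∪ p ∪ p ∪ p ∪ p, o), s(s(p ∪ p, s(p, k, k), s(p, k, p)), k ∪ k ∪ s(k, k, p) ∪ s(k, p, p), s(p ∪ p ∪ p, s(k, p, k), k ∪ k ∪ k ∪ p)), s(s(k ∪ k, k ∪ k ∪ p, k ∪ k ∪ p), k ∪ k ∪ p, o)), k ∪ k ∪ p ∪ p, k)
  Put back:  s(k ∪ p ∪ p ∪ s(s(s(p ∪ p ∪ s(p, k, k) ∪ s(p, k, k), k ∪ k ∪ k ∪ p ∪ p ∪ p ∪ p, o), s(s(p ∪ p, s(p, k, k), s(p, k, p)), k ∪ k ∪ s(k, k, p) ∪ s(k, p, p), s(p ∪ p ∪ p, s(k, p, k), k ∪ k ∪ k ∪ p)), s(s(k ∪ k, k ∪ k ∪ p, k ∪ k ∪ p), k ∪ k ∪ p, o)), k ∪ k ∪ p ∪ p, k), p, k)
Right:  s(p ∪ k ∪ (p ∪ s(s(s(s(p, k, k) ∪ (p ∪ p) ∪ s(p, k, k), p ∪ p ∪ k ∪ k ∪ p ∪ (p ∪ k), o), s(s(p ∪ p, s(p, k, k), s(p, k, p)), s(k, p, p) ∪ k ∪ (s(k, k, p) ∪ k), s(p ∪ p ∪ p, s(k, p, k), k ∪ (k ∪ o) ∪ (p ∪ o) ∪ k)), s(s((k ∪ o) ∪ k, ((p ∪ o) ∪ k) ∪ k, k ∪ p ∪ k), (p ∪ k) ∪ k, o)), k ∪ p ∪ p ∪ k, k)), p, k)
  Descend into:  p ∪ k ∪ (p ∪ s(s(s(s(p, k, k) ∪ (p ∪ p) ∪ s(p, k, k), p ∪ p ∪ k ∪ k ∪ p ∪ (p ∪ k), o), s(s(p ∪ p, s(p, k, k), s(p, k, p)), s(k, p, p) ∪ k ∪ (s(k, k, p) ∪ k), s(p ∪ p ∪ p, s(k, p, k), k ∪ (k ∪ o) ∪ (p ∪ o) ∪ k)), s(s((k ∪ o) ∪ k, ((p ∪ o) ∪ k) ∪ k, k ∪ p ∪ k), (p ∪ k) ∪ k, o)), k ∪ p ∪ p ∪ k, k))
  Flatten:  p ∪ k ∪ p ∪ s(s(s(s(p, k, k) ∪ (p ∪ p) ∪ s(p, k, k), p ∪ p ∪ k ∪ k ∪ p ∪ (p ∪ k), o), s(s(p ∪ p, s(p, k, k), s(p, k, p)), s(k, p, p) ∪ k ∪ (s(k, k, p) ∪ k), s(p ∪ p ∪ p, s(k, p, k), k ∪ (k ∪ o) ∪ (p ∪ o) ∪ k)), s(s((k ∪ o) ∪ k, ((p ∪ o) ∪ k) ∪ k, k ∪ p ∪ k), (p ∪ k) ∪ k, o)), k ∪ p ∪ p ∪ k, k)
  Simplify inside:  s(s(s(s(p, k, k) ∪ (p ∪ p) ∪ s(p, k, k), p ∪ p ∪ k ∪ k ∪ p ∪ (p ∪ k), o), s(s(p ∪ p, s(p, k, k), s(p, k, p)), s(k, p, p) ∪ k ∪ (s(k, k, p) ∪ k), s(p ∪ p ∪ p, s(k, p, k), k ∪ (k ∪ o) ∪ (p ∪ o) ∪ k)), s(s((k ∪ o) ∪ k, ((p ∪ o) ∪ k) ∪ k, k ∪ p ∪ k), (p ∪ k) ∪ k, o)), k ∪ p ∪ p ∪ k, k)  →  s(s(s(p ∪ p ∪ s(p, k, k) ∪ s(p, k, k), k ∪ k ∪ k ∪ p ∪ p ∪ p ∪ p, o), s(s(p ∪ p, s(p, k, k), s(p, k, p)), k ∪ k ∪ s(k, k, p) ∪ s(k, p, p), s(p ∪ p ∪ p, s(k, p, k), k ∪ k ∪ k ∪ p)), s(s(k ∪ k, k ∪ k ∪ p, k ∪ k ∪ p), k ∪ k ∪ p, o)), k ∪ k ∪ p ∪ p, k)
  Sort:  k ∪ p ∪ p ∪ s(s(s(p ∪ p ∪ s(p, k, k) ∪ s(p, k, k), k ∪ k ∪ k ∪ p ∪ p ∪ p ∪ p, o), s(s(p ∪ p, s(p, k, k), s(p, k, p)), k ∪ k ∪ s(k, k, p) ∪ s(k, p, p), s(p ∪ p ∪ p, s(k, p, k), k ∪ k ∪ k ∪ p)), s(s(k ∪ k, k ∪ k ∪ p, k ∪ k ∪ p), k ∪ k ∪ p, o)), k ∪ k ∪ p ∪ p, k)
  Put back:  s(k ∪ p ∪ p ∪ s(s(s(p ∪ p ∪ s(p, k, k) ∪ s(p, k, k), k ∪ k ∪ k ∪ p ∪ p ∪ p ∪ p, o), s(s(p ∪ p, s(p, k, k), s(p, k, p)), k ∪ k ∪ s(k, k, p) ∪ s(k, p, p), s(p ∪ p ∪ p, s(k, p, k), k ∪ k ∪ k ∪ p)), s(s(k ∪ k, k ∪ k ∪ p, k ∪ k ∪ p), k ∪ k ∪ p, o)), k ∪ k ∪ p ∪ p, k), p, k)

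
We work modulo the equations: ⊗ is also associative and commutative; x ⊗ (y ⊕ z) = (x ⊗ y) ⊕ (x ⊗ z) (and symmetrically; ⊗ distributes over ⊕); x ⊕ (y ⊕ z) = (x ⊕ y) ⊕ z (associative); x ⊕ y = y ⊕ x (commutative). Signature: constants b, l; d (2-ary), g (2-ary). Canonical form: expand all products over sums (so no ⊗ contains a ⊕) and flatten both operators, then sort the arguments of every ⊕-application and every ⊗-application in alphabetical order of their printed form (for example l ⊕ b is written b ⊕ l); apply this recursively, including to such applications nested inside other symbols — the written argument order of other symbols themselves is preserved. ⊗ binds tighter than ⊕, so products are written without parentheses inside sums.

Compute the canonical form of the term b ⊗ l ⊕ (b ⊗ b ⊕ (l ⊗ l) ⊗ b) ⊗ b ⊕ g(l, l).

Expand products over sums:  b ⊗ l ⊕ b ⊗ b ⊗ b ⊕ b ⊗ b ⊗ l ⊗ l ⊕ g(l, l)
Order the arguments:  b ⊗ b ⊗ b ⊕ b ⊗ b ⊗ l ⊗ l ⊕ b ⊗ l ⊕ g(l, l)

Answer: b ⊗ b ⊗ b ⊕ b ⊗ b ⊗ l ⊗ l ⊕ b ⊗ l ⊕ g(l, l)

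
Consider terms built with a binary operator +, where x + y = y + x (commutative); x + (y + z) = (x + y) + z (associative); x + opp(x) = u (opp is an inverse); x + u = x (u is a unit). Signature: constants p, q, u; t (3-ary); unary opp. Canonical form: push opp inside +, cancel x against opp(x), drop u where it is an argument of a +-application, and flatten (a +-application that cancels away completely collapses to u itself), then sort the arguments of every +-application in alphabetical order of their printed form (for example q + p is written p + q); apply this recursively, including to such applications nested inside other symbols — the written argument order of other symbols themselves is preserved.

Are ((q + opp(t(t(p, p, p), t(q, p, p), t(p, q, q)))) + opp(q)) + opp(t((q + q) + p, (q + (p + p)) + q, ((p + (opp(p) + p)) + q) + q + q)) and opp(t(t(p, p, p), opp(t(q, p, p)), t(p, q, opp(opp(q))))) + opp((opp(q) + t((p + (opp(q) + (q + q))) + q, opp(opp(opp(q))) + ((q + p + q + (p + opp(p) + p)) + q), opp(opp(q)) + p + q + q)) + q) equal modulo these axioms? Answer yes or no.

Left:  ((q + opp(t(t(p, p, p), t(q, p, p), t(p, q, q)))) + opp(q)) + opp(t((q + q) + p, (q + (p + p)) + q, ((p + (opp(p) + p)) + q) + q + q))
  Inverses cancel:  q cancels
  Collect:  opp(t(t(p, p, p), t(q, p, p), t(p, q, q))) + opp(t(p + q + q, p + p + q + q, p + q + q + q))
  Sort:  opp(t(p + q + q, p + p + q + q, p + q + q + q)) + opp(t(t(p, p, p), t(q, p, p), t(p, q, q)))
Right:  opp(t(t(p, p, p), opp(t(q, p, p)), t(p, q, opp(opp(q))))) + opp((opp(q) + t((p + (opp(q) + (q + q))) + q, opp(opp(opp(q))) + ((q + p + q + (p + opp(p) + p)) + q), opp(opp(q)) + p + q + q)) + q)
  Push opp inside:  distribute opp over + and collapse double opp
  Inverses cancel:  q cancels
  Combine occurrences:  opp(t(t(p, p, p), opp(t(q, p, p)), t(p, q, q))) + opp(t(p + q + q, p + p + q + q, p + q + q + q))
  Sort:  opp(t(p + q + q, p + p + q + q, p + q + q + q)) + opp(t(t(p, p, p), opp(t(q, p, p)), t(p, q, q)))

Answer: no — opp(t(p + q + q, p + p + q + q, p + q + q + q)) + opp(t(t(p, p, p), t(q, p, p), t(p, q, q))) vs opp(t(p + q + q, p + p + q + q, p + q + q + q)) + opp(t(t(p, p, p), opp(t(q, p, p)), t(p, q, q)))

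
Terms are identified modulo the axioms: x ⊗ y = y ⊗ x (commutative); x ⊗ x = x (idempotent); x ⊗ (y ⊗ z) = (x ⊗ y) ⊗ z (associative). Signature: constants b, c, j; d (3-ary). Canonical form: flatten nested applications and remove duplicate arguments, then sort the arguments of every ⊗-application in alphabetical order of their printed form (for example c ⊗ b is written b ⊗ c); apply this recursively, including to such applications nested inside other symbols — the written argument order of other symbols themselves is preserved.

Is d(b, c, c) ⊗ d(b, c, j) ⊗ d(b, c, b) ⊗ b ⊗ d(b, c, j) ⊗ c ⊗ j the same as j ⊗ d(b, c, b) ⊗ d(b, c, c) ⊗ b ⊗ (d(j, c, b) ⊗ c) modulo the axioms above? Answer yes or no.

Answer: no — b ⊗ c ⊗ d(b, c, b) ⊗ d(b, c, c) ⊗ d(b, c, j) ⊗ j vs b ⊗ c ⊗ d(b, c, b) ⊗ d(b, c, c) ⊗ d(j, c, b) ⊗ j

Derivation:
Left:  d(b, c, c) ⊗ d(b, c, j) ⊗ d(b, c, b) ⊗ b ⊗ d(b, c, j) ⊗ c ⊗ j
  Drop duplicates:  drop duplicate d(b, c, j)
  Sort:  b ⊗ c ⊗ d(b, c, b) ⊗ d(b, c, c) ⊗ d(b, c, j) ⊗ j
Right:  j ⊗ d(b, c, b) ⊗ d(b, c, c) ⊗ b ⊗ (d(j, c, b) ⊗ c)
  Un-nest:  j ⊗ d(b, c, b) ⊗ d(b, c, c) ⊗ b ⊗ d(j, c, b) ⊗ c
  Order the arguments:  b ⊗ c ⊗ d(b, c, b) ⊗ d(b, c, c) ⊗ d(j, c, b) ⊗ j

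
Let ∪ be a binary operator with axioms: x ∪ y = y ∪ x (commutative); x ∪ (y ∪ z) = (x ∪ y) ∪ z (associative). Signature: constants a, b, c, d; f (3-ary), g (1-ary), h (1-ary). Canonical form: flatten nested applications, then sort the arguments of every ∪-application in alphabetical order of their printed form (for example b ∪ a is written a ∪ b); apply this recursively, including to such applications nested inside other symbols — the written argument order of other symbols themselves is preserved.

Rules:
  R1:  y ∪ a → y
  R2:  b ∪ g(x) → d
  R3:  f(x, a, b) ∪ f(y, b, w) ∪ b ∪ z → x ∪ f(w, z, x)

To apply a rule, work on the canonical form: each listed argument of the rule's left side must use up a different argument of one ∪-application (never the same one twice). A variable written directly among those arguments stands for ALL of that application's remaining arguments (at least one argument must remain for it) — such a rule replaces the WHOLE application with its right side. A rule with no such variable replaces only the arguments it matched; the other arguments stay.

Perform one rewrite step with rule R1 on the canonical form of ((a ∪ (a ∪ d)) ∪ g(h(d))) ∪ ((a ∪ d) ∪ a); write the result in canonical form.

Answer: a ∪ a ∪ a ∪ d ∪ d ∪ g(h(d))

Derivation:
Canonical form:  a ∪ a ∪ a ∪ a ∪ d ∪ d ∪ g(h(d))
Match R1:  consume a;  y := a ∪ a ∪ a ∪ d ∪ d ∪ g(h(d))
The variable takes the whole remainder — replace the entire application.
Giving:  a ∪ a ∪ a ∪ d ∪ d ∪ g(h(d))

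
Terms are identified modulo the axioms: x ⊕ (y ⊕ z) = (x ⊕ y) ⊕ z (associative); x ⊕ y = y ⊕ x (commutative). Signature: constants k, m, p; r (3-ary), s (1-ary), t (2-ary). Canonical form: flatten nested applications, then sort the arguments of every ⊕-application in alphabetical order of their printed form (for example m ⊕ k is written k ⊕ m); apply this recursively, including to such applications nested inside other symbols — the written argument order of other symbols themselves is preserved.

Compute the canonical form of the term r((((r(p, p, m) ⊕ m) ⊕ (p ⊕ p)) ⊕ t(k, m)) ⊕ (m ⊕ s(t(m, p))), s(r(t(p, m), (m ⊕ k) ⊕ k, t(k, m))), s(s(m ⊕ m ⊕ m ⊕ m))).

Answer: r(m ⊕ m ⊕ p ⊕ p ⊕ r(p, p, m) ⊕ s(t(m, p)) ⊕ t(k, m), s(r(t(p, m), k ⊕ k ⊕ m, t(k, m))), s(s(m ⊕ m ⊕ m ⊕ m)))

Derivation:
Focus inside:  (((r(p, p, m) ⊕ m) ⊕ (p ⊕ p)) ⊕ t(k, m)) ⊕ (m ⊕ s(t(m, p)))
Un-nest:  r(p, p, m) ⊕ m ⊕ p ⊕ p ⊕ t(k, m) ⊕ m ⊕ s(t(m, p))
Sort arguments:  m ⊕ m ⊕ p ⊕ p ⊕ r(p, p, m) ⊕ s(t(m, p)) ⊕ t(k, m)
Reassemble:  r(m ⊕ m ⊕ p ⊕ p ⊕ r(p, p, m) ⊕ s(t(m, p)) ⊕ t(k, m), s(r(t(p, m), k ⊕ k ⊕ m, t(k, m))), s(s(m ⊕ m ⊕ m ⊕ m)))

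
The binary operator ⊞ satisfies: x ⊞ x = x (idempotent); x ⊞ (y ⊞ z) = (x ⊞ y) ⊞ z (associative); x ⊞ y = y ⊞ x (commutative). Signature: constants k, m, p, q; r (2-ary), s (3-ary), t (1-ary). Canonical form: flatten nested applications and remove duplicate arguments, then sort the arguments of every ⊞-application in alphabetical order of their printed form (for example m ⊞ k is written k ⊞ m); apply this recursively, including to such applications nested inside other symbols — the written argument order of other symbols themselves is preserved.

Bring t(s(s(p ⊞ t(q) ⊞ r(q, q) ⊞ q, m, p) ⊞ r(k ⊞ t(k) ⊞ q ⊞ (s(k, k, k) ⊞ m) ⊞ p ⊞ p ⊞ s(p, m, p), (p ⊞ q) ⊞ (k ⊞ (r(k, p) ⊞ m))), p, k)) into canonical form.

Answer: t(s(r(k ⊞ m ⊞ p ⊞ q ⊞ s(k, k, k) ⊞ s(p, m, p) ⊞ t(k), k ⊞ m ⊞ p ⊞ q ⊞ r(k, p)) ⊞ s(p ⊞ q ⊞ r(q, q) ⊞ t(q), m, p), p, k))

Derivation:
Focus inside:  s(p ⊞ t(q) ⊞ r(q, q) ⊞ q, m, p) ⊞ r(k ⊞ t(k) ⊞ q ⊞ (s(k, k, k) ⊞ m) ⊞ p ⊞ p ⊞ s(p, m, p), (p ⊞ q) ⊞ (k ⊞ (r(k, p) ⊞ m)))
Inside:  s(p ⊞ t(q) ⊞ r(q, q) ⊞ q, m, p)  →  s(p ⊞ q ⊞ r(q, q) ⊞ t(q), m, p)
Canonicalize subterm:  r(k ⊞ t(k) ⊞ q ⊞ (s(k, k, k) ⊞ m) ⊞ p ⊞ p ⊞ s(p, m, p), (p ⊞ q) ⊞ (k ⊞ (r(k, p) ⊞ m)))  →  r(k ⊞ m ⊞ p ⊞ q ⊞ s(k, k, k) ⊞ s(p, m, p) ⊞ t(k), k ⊞ m ⊞ p ⊞ q ⊞ r(k, p))
Sort:  r(k ⊞ m ⊞ p ⊞ q ⊞ s(k, k, k) ⊞ s(p, m, p) ⊞ t(k), k ⊞ m ⊞ p ⊞ q ⊞ r(k, p)) ⊞ s(p ⊞ q ⊞ r(q, q) ⊞ t(q), m, p)
Reassemble:  t(s(r(k ⊞ m ⊞ p ⊞ q ⊞ s(k, k, k) ⊞ s(p, m, p) ⊞ t(k), k ⊞ m ⊞ p ⊞ q ⊞ r(k, p)) ⊞ s(p ⊞ q ⊞ r(q, q) ⊞ t(q), m, p), p, k))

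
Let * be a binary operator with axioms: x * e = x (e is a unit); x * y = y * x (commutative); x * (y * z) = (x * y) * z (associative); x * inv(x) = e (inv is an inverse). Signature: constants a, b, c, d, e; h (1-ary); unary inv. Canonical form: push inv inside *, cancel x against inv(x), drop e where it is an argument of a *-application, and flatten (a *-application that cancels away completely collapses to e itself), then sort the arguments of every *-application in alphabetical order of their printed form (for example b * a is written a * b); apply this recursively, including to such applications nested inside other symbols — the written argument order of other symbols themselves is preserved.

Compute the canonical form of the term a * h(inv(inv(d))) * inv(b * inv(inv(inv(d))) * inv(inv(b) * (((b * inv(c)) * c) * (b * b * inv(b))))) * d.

Answer: a * d * d * h(d)

Derivation:
Push inv inside:  distribute inv over * and collapse double inv
Inverses cancel:  b cancels; c cancels
Collect terms:  a * h(d) * d * d
Sort:  a * d * d * h(d)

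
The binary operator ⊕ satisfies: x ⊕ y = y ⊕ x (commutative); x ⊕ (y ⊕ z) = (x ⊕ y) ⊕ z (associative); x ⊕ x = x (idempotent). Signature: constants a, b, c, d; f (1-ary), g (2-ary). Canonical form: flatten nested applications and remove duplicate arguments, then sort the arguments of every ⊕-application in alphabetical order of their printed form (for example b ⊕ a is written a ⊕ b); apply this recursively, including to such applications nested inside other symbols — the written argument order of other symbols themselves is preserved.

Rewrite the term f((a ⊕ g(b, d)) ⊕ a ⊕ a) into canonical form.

Answer: f(a ⊕ g(b, d))

Derivation:
Work inside:  (a ⊕ g(b, d)) ⊕ a ⊕ a
Merge nested applications:  a ⊕ g(b, d) ⊕ a ⊕ a
Idempotence:  drop duplicate a, a
Sort arguments:  a ⊕ g(b, d)
Reassemble:  f(a ⊕ g(b, d))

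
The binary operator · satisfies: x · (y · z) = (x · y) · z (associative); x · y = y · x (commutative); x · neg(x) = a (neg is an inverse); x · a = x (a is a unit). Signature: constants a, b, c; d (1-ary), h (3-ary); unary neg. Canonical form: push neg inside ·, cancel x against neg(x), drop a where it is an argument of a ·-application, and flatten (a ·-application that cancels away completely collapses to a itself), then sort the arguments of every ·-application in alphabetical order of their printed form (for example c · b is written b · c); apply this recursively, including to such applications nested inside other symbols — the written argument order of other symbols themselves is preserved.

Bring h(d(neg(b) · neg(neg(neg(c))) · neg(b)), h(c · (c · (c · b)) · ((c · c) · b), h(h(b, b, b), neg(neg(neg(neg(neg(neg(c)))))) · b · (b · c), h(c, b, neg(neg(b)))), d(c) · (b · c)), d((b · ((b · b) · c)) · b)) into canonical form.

Work inside:  neg(neg(neg(neg(neg(neg(c)))))) · b · (b · c)
Push neg inside:  distribute neg over · and collapse double neg
Combine occurrences:  c · c · b · b
Order the arguments:  b · b · c · c
Put back:  h(d(neg(b) · neg(b) · neg(c)), h(b · b · c · c · c · c · c, h(h(b, b, b), b · b · c · c, h(c, b, b)), b · c · d(c)), d(b · b · b · b · c))

Answer: h(d(neg(b) · neg(b) · neg(c)), h(b · b · c · c · c · c · c, h(h(b, b, b), b · b · c · c, h(c, b, b)), b · c · d(c)), d(b · b · b · b · c))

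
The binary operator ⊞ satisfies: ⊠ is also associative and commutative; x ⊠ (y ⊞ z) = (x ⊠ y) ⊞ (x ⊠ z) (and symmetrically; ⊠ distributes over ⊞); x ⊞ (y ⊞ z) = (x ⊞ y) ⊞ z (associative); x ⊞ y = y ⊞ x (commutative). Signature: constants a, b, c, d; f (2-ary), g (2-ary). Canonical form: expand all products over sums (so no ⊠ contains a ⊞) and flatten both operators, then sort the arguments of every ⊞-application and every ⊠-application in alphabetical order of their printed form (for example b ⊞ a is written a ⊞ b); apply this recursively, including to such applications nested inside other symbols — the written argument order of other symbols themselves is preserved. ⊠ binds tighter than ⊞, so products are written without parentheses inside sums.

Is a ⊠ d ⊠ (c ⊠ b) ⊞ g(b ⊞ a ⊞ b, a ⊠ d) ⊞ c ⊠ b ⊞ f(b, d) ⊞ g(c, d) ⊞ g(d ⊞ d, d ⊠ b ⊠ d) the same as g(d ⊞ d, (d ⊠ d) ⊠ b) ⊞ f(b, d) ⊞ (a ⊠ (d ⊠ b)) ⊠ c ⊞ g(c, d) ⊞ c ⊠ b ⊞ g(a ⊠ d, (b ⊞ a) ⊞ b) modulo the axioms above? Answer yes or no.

Left:  a ⊠ d ⊠ (c ⊠ b) ⊞ g(b ⊞ a ⊞ b, a ⊠ d) ⊞ c ⊠ b ⊞ f(b, d) ⊞ g(c, d) ⊞ g(d ⊞ d, d ⊠ b ⊠ d)
  Merge nested applications:  a ⊠ b ⊠ c ⊠ d ⊞ g(a ⊞ b ⊞ b, a ⊠ d) ⊞ b ⊠ c ⊞ f(b, d) ⊞ g(c, d) ⊞ g(d ⊞ d, b ⊠ d ⊠ d)
  Sort:  a ⊠ b ⊠ c ⊠ d ⊞ b ⊠ c ⊞ f(b, d) ⊞ g(a ⊞ b ⊞ b, a ⊠ d) ⊞ g(c, d) ⊞ g(d ⊞ d, b ⊠ d ⊠ d)
Right:  g(d ⊞ d, (d ⊠ d) ⊠ b) ⊞ f(b, d) ⊞ (a ⊠ (d ⊠ b)) ⊠ c ⊞ g(c, d) ⊞ c ⊠ b ⊞ g(a ⊠ d, (b ⊞ a) ⊞ b)
  Merge nested applications:  g(d ⊞ d, b ⊠ d ⊠ d) ⊞ f(b, d) ⊞ a ⊠ b ⊠ c ⊠ d ⊞ g(c, d) ⊞ b ⊠ c ⊞ g(a ⊠ d, a ⊞ b ⊞ b)
  Sort arguments:  a ⊠ b ⊠ c ⊠ d ⊞ b ⊠ c ⊞ f(b, d) ⊞ g(a ⊠ d, a ⊞ b ⊞ b) ⊞ g(c, d) ⊞ g(d ⊞ d, b ⊠ d ⊠ d)

Answer: no — a ⊠ b ⊠ c ⊠ d ⊞ b ⊠ c ⊞ f(b, d) ⊞ g(a ⊞ b ⊞ b, a ⊠ d) ⊞ g(c, d) ⊞ g(d ⊞ d, b ⊠ d ⊠ d) vs a ⊠ b ⊠ c ⊠ d ⊞ b ⊠ c ⊞ f(b, d) ⊞ g(a ⊠ d, a ⊞ b ⊞ b) ⊞ g(c, d) ⊞ g(d ⊞ d, b ⊠ d ⊠ d)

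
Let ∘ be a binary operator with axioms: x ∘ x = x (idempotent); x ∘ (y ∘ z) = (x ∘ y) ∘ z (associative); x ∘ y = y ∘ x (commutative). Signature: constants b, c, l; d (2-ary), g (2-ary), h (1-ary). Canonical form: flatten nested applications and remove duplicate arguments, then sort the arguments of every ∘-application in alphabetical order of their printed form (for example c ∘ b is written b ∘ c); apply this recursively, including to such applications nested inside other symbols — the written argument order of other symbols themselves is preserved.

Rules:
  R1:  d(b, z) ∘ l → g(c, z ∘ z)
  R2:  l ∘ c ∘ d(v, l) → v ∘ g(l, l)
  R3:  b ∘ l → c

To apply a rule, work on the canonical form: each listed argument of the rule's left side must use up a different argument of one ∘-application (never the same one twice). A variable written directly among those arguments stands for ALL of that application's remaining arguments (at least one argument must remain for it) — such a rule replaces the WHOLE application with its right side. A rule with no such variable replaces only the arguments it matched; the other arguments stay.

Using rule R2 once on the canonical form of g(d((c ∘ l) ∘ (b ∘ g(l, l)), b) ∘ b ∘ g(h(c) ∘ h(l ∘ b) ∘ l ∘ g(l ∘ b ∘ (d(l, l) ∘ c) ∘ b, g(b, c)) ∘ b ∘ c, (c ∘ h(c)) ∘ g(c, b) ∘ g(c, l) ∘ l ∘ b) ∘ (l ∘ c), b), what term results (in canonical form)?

Canonical form:  g(b ∘ c ∘ d(b ∘ c ∘ g(l, l) ∘ l, b) ∘ g(b ∘ c ∘ g(b ∘ c ∘ d(l, l) ∘ l, g(b, c)) ∘ h(b ∘ l) ∘ h(c) ∘ l, b ∘ c ∘ g(c, b) ∘ g(c, l) ∘ h(c) ∘ l) ∘ l, b)
R2 matches:  uses c, d(l, l), l;  v := l
Result:  g(b ∘ c ∘ d(b ∘ c ∘ g(l, l) ∘ l, b) ∘ g(b ∘ c ∘ g(b ∘ g(l, l) ∘ l, g(b, c)) ∘ h(b ∘ l) ∘ h(c) ∘ l, b ∘ c ∘ g(c, b) ∘ g(c, l) ∘ h(c) ∘ l) ∘ l, b)

Answer: g(b ∘ c ∘ d(b ∘ c ∘ g(l, l) ∘ l, b) ∘ g(b ∘ c ∘ g(b ∘ g(l, l) ∘ l, g(b, c)) ∘ h(b ∘ l) ∘ h(c) ∘ l, b ∘ c ∘ g(c, b) ∘ g(c, l) ∘ h(c) ∘ l) ∘ l, b)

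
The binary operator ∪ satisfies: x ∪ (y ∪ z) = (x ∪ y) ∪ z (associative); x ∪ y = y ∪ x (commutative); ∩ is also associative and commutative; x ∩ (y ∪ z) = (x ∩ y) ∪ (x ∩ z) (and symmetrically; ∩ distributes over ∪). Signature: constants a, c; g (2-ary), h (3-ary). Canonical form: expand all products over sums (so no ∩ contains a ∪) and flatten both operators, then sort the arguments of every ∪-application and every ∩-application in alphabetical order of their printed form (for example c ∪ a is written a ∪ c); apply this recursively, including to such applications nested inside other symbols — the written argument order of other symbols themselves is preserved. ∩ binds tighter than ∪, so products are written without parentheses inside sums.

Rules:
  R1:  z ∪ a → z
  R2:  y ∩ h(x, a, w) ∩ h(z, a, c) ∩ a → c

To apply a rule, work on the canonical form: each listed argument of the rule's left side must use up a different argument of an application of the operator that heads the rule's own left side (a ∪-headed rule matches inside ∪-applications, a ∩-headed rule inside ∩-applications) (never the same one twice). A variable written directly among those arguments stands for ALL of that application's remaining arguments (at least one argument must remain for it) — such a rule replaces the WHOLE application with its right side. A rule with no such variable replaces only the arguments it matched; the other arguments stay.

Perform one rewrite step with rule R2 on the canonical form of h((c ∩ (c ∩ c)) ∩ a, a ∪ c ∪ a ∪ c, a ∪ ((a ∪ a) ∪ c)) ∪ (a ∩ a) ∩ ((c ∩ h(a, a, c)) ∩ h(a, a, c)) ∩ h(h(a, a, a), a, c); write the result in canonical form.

Canonical form:  a ∩ a ∩ c ∩ h(a, a, c) ∩ h(a, a, c) ∩ h(h(a, a, a), a, c) ∪ h(a ∩ c ∩ c ∩ c, a ∪ a ∪ c ∪ c, a ∪ a ∪ a ∪ c)
R2 matches:  uses a, h(a, a, c), h(a, a, c);  w := c, x := a, y := a ∩ c ∩ h(h(a, a, a), a, c), z := a
The variable takes the whole remainder — replace the entire application.
New term:  c ∪ h(a ∩ c ∩ c ∩ c, a ∪ a ∪ c ∪ c, a ∪ a ∪ a ∪ c)

Answer: c ∪ h(a ∩ c ∩ c ∩ c, a ∪ a ∪ c ∪ c, a ∪ a ∪ a ∪ c)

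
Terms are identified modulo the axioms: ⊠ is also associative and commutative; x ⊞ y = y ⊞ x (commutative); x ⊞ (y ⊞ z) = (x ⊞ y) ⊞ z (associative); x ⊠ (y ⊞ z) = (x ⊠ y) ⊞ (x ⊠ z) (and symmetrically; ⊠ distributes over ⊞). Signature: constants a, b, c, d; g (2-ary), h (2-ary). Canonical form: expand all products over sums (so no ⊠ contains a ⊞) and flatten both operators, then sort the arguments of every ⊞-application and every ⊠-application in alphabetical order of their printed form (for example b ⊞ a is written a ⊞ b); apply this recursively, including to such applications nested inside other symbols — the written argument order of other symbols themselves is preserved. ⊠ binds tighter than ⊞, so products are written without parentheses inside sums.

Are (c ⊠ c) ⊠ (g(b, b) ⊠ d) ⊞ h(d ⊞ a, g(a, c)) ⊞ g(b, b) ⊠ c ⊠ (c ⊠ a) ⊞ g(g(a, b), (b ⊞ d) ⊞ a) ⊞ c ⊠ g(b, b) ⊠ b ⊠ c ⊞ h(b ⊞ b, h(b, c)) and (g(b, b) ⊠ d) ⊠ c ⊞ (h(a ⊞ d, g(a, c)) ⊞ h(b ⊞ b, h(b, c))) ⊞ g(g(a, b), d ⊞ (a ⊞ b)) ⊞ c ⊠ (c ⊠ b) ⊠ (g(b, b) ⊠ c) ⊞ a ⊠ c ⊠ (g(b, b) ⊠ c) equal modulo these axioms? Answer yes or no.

Answer: no — a ⊠ c ⊠ c ⊠ g(b, b) ⊞ b ⊠ c ⊠ c ⊠ g(b, b) ⊞ c ⊠ c ⊠ d ⊠ g(b, b) ⊞ g(g(a, b), a ⊞ b ⊞ d) ⊞ h(a ⊞ d, g(a, c)) ⊞ h(b ⊞ b, h(b, c)) vs a ⊠ c ⊠ c ⊠ g(b, b) ⊞ b ⊠ c ⊠ c ⊠ c ⊠ g(b, b) ⊞ c ⊠ d ⊠ g(b, b) ⊞ g(g(a, b), a ⊞ b ⊞ d) ⊞ h(a ⊞ d, g(a, c)) ⊞ h(b ⊞ b, h(b, c))

Derivation:
Left:  (c ⊠ c) ⊠ (g(b, b) ⊠ d) ⊞ h(d ⊞ a, g(a, c)) ⊞ g(b, b) ⊠ c ⊠ (c ⊠ a) ⊞ g(g(a, b), (b ⊞ d) ⊞ a) ⊞ c ⊠ g(b, b) ⊠ b ⊠ c ⊞ h(b ⊞ b, h(b, c))
  Un-nest:  c ⊠ c ⊠ d ⊠ g(b, b) ⊞ h(a ⊞ d, g(a, c)) ⊞ a ⊠ c ⊠ c ⊠ g(b, b) ⊞ g(g(a, b), a ⊞ b ⊞ d) ⊞ b ⊠ c ⊠ c ⊠ g(b, b) ⊞ h(b ⊞ b, h(b, c))
  Sort:  a ⊠ c ⊠ c ⊠ g(b, b) ⊞ b ⊠ c ⊠ c ⊠ g(b, b) ⊞ c ⊠ c ⊠ d ⊠ g(b, b) ⊞ g(g(a, b), a ⊞ b ⊞ d) ⊞ h(a ⊞ d, g(a, c)) ⊞ h(b ⊞ b, h(b, c))
Right:  (g(b, b) ⊠ d) ⊠ c ⊞ (h(a ⊞ d, g(a, c)) ⊞ h(b ⊞ b, h(b, c))) ⊞ g(g(a, b), d ⊞ (a ⊞ b)) ⊞ c ⊠ (c ⊠ b) ⊠ (g(b, b) ⊠ c) ⊞ a ⊠ c ⊠ (g(b, b) ⊠ c)
  Merge nested applications:  c ⊠ d ⊠ g(b, b) ⊞ h(a ⊞ d, g(a, c)) ⊞ h(b ⊞ b, h(b, c)) ⊞ g(g(a, b), a ⊞ b ⊞ d) ⊞ b ⊠ c ⊠ c ⊠ c ⊠ g(b, b) ⊞ a ⊠ c ⊠ c ⊠ g(b, b)
  Sort arguments:  a ⊠ c ⊠ c ⊠ g(b, b) ⊞ b ⊠ c ⊠ c ⊠ c ⊠ g(b, b) ⊞ c ⊠ d ⊠ g(b, b) ⊞ g(g(a, b), a ⊞ b ⊞ d) ⊞ h(a ⊞ d, g(a, c)) ⊞ h(b ⊞ b, h(b, c))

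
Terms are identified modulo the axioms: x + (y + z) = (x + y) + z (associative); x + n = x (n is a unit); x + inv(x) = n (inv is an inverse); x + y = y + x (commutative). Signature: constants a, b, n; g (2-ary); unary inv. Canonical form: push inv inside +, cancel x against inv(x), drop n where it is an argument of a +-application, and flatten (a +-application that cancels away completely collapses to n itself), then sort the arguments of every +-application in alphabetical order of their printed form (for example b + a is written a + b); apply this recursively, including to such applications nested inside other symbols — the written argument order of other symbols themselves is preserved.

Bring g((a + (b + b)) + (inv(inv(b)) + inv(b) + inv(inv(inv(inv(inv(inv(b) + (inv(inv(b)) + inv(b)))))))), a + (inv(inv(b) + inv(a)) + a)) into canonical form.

Work inside:  (a + (b + b)) + (inv(inv(b)) + inv(b) + inv(inv(inv(inv(inv(inv(b) + (inv(inv(b)) + inv(b))))))))
Push inv inside:  distribute inv over + and collapse double inv
Combine occurrences:  a + b + b + b
Reassemble:  g(a + b + b + b, a + a + a + b)

Answer: g(a + b + b + b, a + a + a + b)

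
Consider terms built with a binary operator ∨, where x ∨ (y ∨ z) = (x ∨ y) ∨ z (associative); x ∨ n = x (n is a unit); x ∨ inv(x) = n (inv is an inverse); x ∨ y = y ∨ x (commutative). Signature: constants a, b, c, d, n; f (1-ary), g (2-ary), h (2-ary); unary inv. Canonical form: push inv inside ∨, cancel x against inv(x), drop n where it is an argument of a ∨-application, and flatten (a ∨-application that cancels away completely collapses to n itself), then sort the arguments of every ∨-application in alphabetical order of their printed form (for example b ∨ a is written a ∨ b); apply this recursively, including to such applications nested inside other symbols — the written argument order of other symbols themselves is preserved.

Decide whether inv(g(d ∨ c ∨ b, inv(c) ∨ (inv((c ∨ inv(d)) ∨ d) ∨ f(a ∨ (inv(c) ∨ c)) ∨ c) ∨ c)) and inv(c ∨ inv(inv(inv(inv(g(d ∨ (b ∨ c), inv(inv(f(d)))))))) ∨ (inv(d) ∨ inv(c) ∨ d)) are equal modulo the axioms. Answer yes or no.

Answer: no — inv(g(b ∨ c ∨ d, f(a))) vs inv(g(b ∨ c ∨ d, f(d)))

Derivation:
Left:  inv(g(d ∨ c ∨ b, inv(c) ∨ (inv((c ∨ inv(d)) ∨ d) ∨ f(a ∨ (inv(c) ∨ c)) ∨ c) ∨ c))
  Push inv inside:  distribute inv over ∨ and collapse double inv
  Collect terms:  inv(g(b ∨ c ∨ d, f(a)))
Right:  inv(c ∨ inv(inv(inv(inv(g(d ∨ (b ∨ c), inv(inv(f(d)))))))) ∨ (inv(d) ∨ inv(c) ∨ d))
  Push inv inside:  distribute inv over ∨ and collapse double inv
  Inverses cancel:  c cancels; d cancels
  Collect:  inv(g(b ∨ c ∨ d, f(d)))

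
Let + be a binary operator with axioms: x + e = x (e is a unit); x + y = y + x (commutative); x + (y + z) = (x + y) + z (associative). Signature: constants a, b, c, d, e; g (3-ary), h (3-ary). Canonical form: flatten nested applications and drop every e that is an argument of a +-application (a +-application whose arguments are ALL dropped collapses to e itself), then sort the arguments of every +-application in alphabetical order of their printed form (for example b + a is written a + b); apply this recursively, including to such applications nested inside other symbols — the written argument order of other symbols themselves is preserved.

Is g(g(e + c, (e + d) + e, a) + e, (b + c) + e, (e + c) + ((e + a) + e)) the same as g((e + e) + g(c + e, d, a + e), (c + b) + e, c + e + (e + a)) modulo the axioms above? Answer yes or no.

Left:  g(g(e + c, (e + d) + e, a) + e, (b + c) + e, (e + c) + ((e + a) + e))
  Descend into:  g(e + c, (e + d) + e, a) + e
  Simplify inside:  g(e + c, (e + d) + e, a)  →  g(c, d, a)
  Drop the unit:  drop e
  Order the arguments:  g(c, d, a)
  Rebuild:  g(g(c, d, a), b + c, a + c)
Right:  g((e + e) + g(c + e, d, a + e), (c + b) + e, c + e + (e + a))
  Focus inside:  (e + e) + g(c + e, d, a + e)
  Merge nested applications:  e + e + g(c + e, d, a + e)
  Canonicalize subterm:  g(c + e, d, a + e)  →  g(c, d, a)
  Units out:  drop e (×2)
  Sort:  g(c, d, a)
  Reassemble:  g(g(c, d, a), b + c, a + c)

Answer: yes — both canonical forms are g(g(c, d, a), b + c, a + c)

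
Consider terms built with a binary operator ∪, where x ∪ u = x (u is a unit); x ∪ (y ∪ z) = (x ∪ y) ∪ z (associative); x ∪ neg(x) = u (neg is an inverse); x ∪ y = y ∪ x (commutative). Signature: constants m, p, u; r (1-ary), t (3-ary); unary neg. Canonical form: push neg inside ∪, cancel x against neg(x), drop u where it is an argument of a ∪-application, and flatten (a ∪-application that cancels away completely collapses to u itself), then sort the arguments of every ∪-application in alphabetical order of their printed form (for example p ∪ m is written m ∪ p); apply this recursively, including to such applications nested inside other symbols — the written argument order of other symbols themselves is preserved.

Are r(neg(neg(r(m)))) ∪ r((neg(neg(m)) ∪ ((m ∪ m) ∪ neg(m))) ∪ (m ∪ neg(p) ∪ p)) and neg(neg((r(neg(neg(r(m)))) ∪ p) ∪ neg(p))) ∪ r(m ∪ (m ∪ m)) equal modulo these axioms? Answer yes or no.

Left:  r(neg(neg(r(m)))) ∪ r((neg(neg(m)) ∪ ((m ∪ m) ∪ neg(m))) ∪ (m ∪ neg(p) ∪ p))
  Push neg inside:  distribute neg over ∪ and collapse double neg
  Collect:  r(r(m)) ∪ r(m ∪ m ∪ m)
  Sort arguments:  r(m ∪ m ∪ m) ∪ r(r(m))
Right:  neg(neg((r(neg(neg(r(m)))) ∪ p) ∪ neg(p))) ∪ r(m ∪ (m ∪ m))
  Push neg inside:  distribute neg over ∪ and collapse double neg
  Cancel:  p cancels
  Collect terms:  r(r(m)) ∪ r(m ∪ m ∪ m)
  Order the arguments:  r(m ∪ m ∪ m) ∪ r(r(m))

Answer: yes — both canonical forms are r(m ∪ m ∪ m) ∪ r(r(m))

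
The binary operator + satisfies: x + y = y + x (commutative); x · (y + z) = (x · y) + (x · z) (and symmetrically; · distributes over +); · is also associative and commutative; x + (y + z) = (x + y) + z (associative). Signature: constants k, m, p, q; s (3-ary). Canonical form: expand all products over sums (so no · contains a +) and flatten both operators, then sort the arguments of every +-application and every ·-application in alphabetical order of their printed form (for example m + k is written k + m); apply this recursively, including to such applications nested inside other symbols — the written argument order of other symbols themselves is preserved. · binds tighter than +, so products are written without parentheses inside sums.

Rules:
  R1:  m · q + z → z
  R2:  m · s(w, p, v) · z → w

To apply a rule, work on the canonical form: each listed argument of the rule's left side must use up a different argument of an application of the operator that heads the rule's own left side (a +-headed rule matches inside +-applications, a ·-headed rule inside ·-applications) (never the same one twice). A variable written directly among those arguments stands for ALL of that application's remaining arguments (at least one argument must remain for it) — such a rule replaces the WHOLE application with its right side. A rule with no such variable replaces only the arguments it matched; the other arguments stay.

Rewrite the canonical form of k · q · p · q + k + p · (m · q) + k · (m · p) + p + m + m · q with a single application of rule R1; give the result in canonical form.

Canonical form:  k + k · m · p + k · p · q · q + m + m · p · q + m · q + p
Match R1:  consume m · q;  z := k + k · m · p + k · p · q · q + m + m · p · q + p
The extension variable absorbs all remaining arguments, so the whole application is rewritten.
New term:  k + k · m · p + k · p · q · q + m + m · p · q + p

Answer: k + k · m · p + k · p · q · q + m + m · p · q + p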